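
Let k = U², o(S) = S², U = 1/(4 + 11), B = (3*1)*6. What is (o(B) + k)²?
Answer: 5314555801/50625 ≈ 1.0498e+5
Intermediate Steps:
B = 18 (B = 3*6 = 18)
U = 1/15 ≈ 0.066667
k = 1/225 (k = (1/15)² = 1/225 ≈ 0.0044444)
(o(B) + k)² = (18² + 1/225)² = (324 + 1/225)² = (72901/225)² = 5314555801/50625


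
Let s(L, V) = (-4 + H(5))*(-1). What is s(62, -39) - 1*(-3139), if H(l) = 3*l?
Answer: 3128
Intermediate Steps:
s(L, V) = -11 (s(L, V) = (-4 + 3*5)*(-1) = (-4 + 15)*(-1) = 11*(-1) = -11)
s(62, -39) - 1*(-3139) = -11 - 1*(-3139) = -11 + 3139 = 3128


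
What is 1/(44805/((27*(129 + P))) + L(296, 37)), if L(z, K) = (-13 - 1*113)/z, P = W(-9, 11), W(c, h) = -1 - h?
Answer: 155844/2144041 ≈ 0.072687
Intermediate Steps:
P = -12 (P = -1 - 1*11 = -1 - 11 = -12)
L(z, K) = -126/z (L(z, K) = (-13 - 113)/z = -126/z)
1/(44805/((27*(129 + P))) + L(296, 37)) = 1/(44805/((27*(129 - 12))) - 126/296) = 1/(44805/((27*117)) - 126*1/296) = 1/(44805/3159 - 63/148) = 1/(44805*(1/3159) - 63/148) = 1/(14935/1053 - 63/148) = 1/(2144041/155844) = 155844/2144041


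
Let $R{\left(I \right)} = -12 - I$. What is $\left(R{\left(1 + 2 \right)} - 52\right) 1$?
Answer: $-67$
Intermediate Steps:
$\left(R{\left(1 + 2 \right)} - 52\right) 1 = \left(\left(-12 - \left(1 + 2\right)\right) - 52\right) 1 = \left(\left(-12 - 3\right) - 52\right) 1 = \left(-15 - 52\right) 1 = \left(-67\right) 1 = -67$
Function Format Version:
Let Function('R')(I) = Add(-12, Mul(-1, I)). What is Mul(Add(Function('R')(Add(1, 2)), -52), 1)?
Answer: -67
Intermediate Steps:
Mul(Add(Function('R')(Add(1, 2)), -52), 1) = Mul(Add(Add(-12, Mul(-1, Add(1, 2))), -52), 1) = Mul(Add(Add(-12, Mul(-1, 3)), -52), 1) = Mul(Add(Add(-12, -3), -52), 1) = Mul(Add(-15, -52), 1) = Mul(-67, 1) = -67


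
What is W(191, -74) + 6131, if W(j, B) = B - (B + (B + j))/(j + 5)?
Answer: 1187129/196 ≈ 6056.8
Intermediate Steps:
W(j, B) = B - (j + 2*B)/(5 + j)
W(191, -74) + 6131 = (-1*191 + 3*(-74) - 74*191)/(5 + 191) + 6131 = (-191 - 222 - 14134)/196 + 6131 = (1/196)*(-14547) + 6131 = -14547/196 + 6131 = 1187129/196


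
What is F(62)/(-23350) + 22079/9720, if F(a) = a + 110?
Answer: 51387281/22696200 ≈ 2.2641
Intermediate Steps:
F(a) = 110 + a
F(62)/(-23350) + 22079/9720 = (110 + 62)/(-23350) + 22079/9720 = 172*(-1/23350) + 22079*(1/9720) = -86/11675 + 22079/9720 = 51387281/22696200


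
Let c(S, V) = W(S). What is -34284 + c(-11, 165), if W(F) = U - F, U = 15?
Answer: -34258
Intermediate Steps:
W(F) = 15 - F
c(S, V) = 15 - S
-34284 + c(-11, 165) = -34284 + (15 - 1*(-11)) = -34284 + (15 + 11) = -34284 + 26 = -34258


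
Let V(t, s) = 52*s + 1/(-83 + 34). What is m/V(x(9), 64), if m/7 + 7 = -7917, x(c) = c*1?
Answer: -2717932/163071 ≈ -16.667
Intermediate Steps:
x(c) = c
V(t, s) = -1/49 + 52*s (V(t, s) = 52*s + 1/(-49) = 52*s - 1/49 = -1/49 + 52*s)
m = -55468 (m = -49 + 7*(-7917) = -49 - 55419 = -55468)
m/V(x(9), 64) = -55468/(-1/49 + 52*64) = -55468/(-1/49 + 3328) = -55468/163071/49 = -55468*49/163071 = -2717932/163071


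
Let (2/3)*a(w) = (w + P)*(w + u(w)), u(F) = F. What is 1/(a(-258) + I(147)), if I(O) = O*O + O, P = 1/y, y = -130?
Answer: 65/14394507 ≈ 4.5156e-6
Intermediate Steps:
P = -1/130 (P = 1/(-130) = -1/130 ≈ -0.0076923)
I(O) = O + O² (I(O) = O² + O = O + O²)
a(w) = 3*w*(-1/130 + w) (a(w) = 3*((w - 1/130)*(w + w))/2 = 3*((-1/130 + w)*(2*w))/2 = 3*(2*w*(-1/130 + w))/2 = 3*w*(-1/130 + w))
1/(a(-258) + I(147)) = 1/((3/130)*(-258)*(-1 + 130*(-258)) + 147*(1 + 147)) = 1/((3/130)*(-258)*(-1 - 33540) + 147*148) = 1/((3/130)*(-258)*(-33541) + 21756) = 1/(12980367/65 + 21756) = 1/(14394507/65) = 65/14394507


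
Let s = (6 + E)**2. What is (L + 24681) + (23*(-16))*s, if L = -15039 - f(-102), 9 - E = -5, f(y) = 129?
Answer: -137687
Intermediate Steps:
E = 14 (E = 9 - 1*(-5) = 9 + 5 = 14)
L = -15168 (L = -15039 - 1*129 = -15039 - 129 = -15168)
s = 400 (s = (6 + 14)**2 = 20**2 = 400)
(L + 24681) + (23*(-16))*s = (-15168 + 24681) + (23*(-16))*400 = 9513 - 368*400 = 9513 - 147200 = -137687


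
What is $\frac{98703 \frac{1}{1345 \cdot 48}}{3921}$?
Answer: $\frac{10967}{28126640} \approx 0.00038991$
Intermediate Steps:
$\frac{98703 \frac{1}{1345 \cdot 48}}{3921} = \frac{98703}{64560} \cdot \frac{1}{3921} = 98703 \cdot \frac{1}{64560} \cdot \frac{1}{3921} = \frac{32901}{21520} \cdot \frac{1}{3921} = \frac{10967}{28126640}$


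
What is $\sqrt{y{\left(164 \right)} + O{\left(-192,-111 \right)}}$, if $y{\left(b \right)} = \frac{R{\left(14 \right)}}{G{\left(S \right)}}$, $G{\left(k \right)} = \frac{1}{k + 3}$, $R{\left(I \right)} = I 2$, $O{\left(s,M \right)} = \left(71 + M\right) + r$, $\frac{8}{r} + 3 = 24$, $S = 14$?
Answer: $\frac{2 \sqrt{48111}}{21} \approx 20.89$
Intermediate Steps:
$r = \frac{8}{21}$ ($r = \frac{8}{-3 + 24} = \frac{8}{21} \approx 0.38095$)
$O{\left(s,M \right)} = \frac{1499}{21} + M$ ($O{\left(s,M \right)} = \left(71 + M\right) + \frac{8}{21} = \frac{1499}{21} + M$)
$R{\left(I \right)} = 2 I$
$G{\left(k \right)} = \frac{1}{3 + k}$
$y{\left(b \right)} = 476$ ($y{\left(b \right)} = \frac{2 \cdot 14}{\frac{1}{3 + 14}} = \frac{28}{\frac{1}{17}} = 28 \frac{1}{\frac{1}{17}} = 28 \cdot 17 = 476$)
$\sqrt{y{\left(164 \right)} + O{\left(-192,-111 \right)}} = \sqrt{476 + \left(\frac{1499}{21} - 111\right)} = \sqrt{476 - \frac{832}{21}} = \sqrt{\frac{9164}{21}} = \frac{2 \sqrt{48111}}{21}$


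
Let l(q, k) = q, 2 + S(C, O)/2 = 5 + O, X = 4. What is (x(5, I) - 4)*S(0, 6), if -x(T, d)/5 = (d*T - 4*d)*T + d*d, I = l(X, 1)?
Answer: -3312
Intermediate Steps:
S(C, O) = 6 + 2*O (S(C, O) = -4 + 2*(5 + O) = -4 + (10 + 2*O) = 6 + 2*O)
I = 4
x(T, d) = -5*d² - 5*T*(-4*d + T*d) (x(T, d) = -5*((d*T - 4*d)*T + d*d) = -5*((T*d - 4*d)*T + d²) = -5*((-4*d + T*d)*T + d²) = -5*(T*(-4*d + T*d) + d²) = -5*(d² + T*(-4*d + T*d)) = -5*d² - 5*T*(-4*d + T*d))
(x(5, I) - 4)*S(0, 6) = (5*4*(-1*4 - 1*5² + 4*5) - 4)*(6 + 2*6) = (5*4*(-4 - 1*25 + 20) - 4)*(6 + 12) = (5*4*(-4 - 25 + 20) - 4)*18 = (5*4*(-9) - 4)*18 = (-180 - 4)*18 = -184*18 = -3312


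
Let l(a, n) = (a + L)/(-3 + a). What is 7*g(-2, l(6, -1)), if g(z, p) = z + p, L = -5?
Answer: -35/3 ≈ -11.667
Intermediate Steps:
l(a, n) = (-5 + a)/(-3 + a) (l(a, n) = (a - 5)/(-3 + a) = (-5 + a)/(-3 + a))
g(z, p) = p + z
7*g(-2, l(6, -1)) = 7*((-5 + 6)/(-3 + 6) - 2) = 7*(1/3 - 2) = 7*(-5/3) = -35/3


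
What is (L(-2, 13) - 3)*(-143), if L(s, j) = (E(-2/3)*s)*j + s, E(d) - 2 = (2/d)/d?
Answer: 24882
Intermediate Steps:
E(d) = 2 + 2/d² (E(d) = 2 + (2/d)/d = 2 + 2/d²)
L(s, j) = s + 13*j*s/2 (L(s, j) = ((2 + 2/(-2/3)²)*s)*j + s = ((2 + 2/(-2*⅓)²)*s)*j + s = ((2 + 2/(-⅔)²)*s)*j + s = ((2 + 2*(9/4))*s)*j + s = ((2 + 9/2)*s)*j + s = (13*s/2)*j + s = 13*j*s/2 + s = s + 13*j*s/2)
(L(-2, 13) - 3)*(-143) = ((½)*(-2)*(2 + 13*13) - 3)*(-143) = ((½)*(-2)*(2 + 169) - 3)*(-143) = ((½)*(-2)*171 - 3)*(-143) = (-171 - 3)*(-143) = -174*(-143) = 24882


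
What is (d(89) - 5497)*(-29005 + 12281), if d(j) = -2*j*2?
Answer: 97885572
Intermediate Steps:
d(j) = -4*j
(d(89) - 5497)*(-29005 + 12281) = (-4*89 - 5497)*(-29005 + 12281) = (-356 - 5497)*(-16724) = -5853*(-16724) = 97885572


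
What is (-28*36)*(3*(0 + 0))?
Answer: 0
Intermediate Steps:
(-28*36)*(3*(0 + 0)) = -3024*0 = -1008*0 = 0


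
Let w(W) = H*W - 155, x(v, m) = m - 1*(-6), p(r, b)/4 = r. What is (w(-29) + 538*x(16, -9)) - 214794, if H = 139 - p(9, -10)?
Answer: -219550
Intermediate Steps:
p(r, b) = 4*r
x(v, m) = 6 + m (x(v, m) = m + 6 = 6 + m)
H = 103 (H = 139 - 4*9 = 139 - 1*36 = 139 - 36 = 103)
w(W) = -155 + 103*W (w(W) = 103*W - 155 = -155 + 103*W)
(w(-29) + 538*x(16, -9)) - 214794 = ((-155 + 103*(-29)) + 538*(6 - 9)) - 214794 = ((-155 - 2987) + 538*(-3)) - 214794 = (-3142 - 1614) - 214794 = -4756 - 214794 = -219550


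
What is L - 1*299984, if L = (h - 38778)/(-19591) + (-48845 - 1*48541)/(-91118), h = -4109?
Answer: -20595901701900/68657413 ≈ -2.9998e+5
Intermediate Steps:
L = 223679492/68657413 (L = (-4109 - 38778)/(-19591) + (-48845 - 1*48541)/(-91118) = -42887*(-1/19591) + (-48845 - 48541)*(-1/91118) = 3299/1507 - 97386*(-1/91118) = 3299/1507 + 48693/45559 = 223679492/68657413 ≈ 3.2579)
L - 1*299984 = 223679492/68657413 - 1*299984 = 223679492/68657413 - 299984 = -20595901701900/68657413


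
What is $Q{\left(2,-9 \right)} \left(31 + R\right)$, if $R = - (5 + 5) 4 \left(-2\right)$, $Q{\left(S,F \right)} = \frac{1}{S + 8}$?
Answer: $\frac{111}{10} \approx 11.1$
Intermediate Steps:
$Q{\left(S,F \right)} = \frac{1}{8 + S}$
$R = 80$ ($R = \left(-1\right) 10 \cdot 4 \left(-2\right) = \left(-10\right) 4 \left(-2\right) = \left(-40\right) \left(-2\right) = 80$)
$Q{\left(2,-9 \right)} \left(31 + R\right) = \frac{31 + 80}{8 + 2} = \frac{1}{10} \cdot 111 = \frac{111}{10}$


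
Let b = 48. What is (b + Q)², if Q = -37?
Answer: 121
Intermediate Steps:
(b + Q)² = (48 - 37)² = 11² = 121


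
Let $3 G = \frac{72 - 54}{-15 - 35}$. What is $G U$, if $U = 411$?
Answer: $- \frac{1233}{25} \approx -49.32$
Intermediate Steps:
$G = - \frac{3}{25}$ ($G = \frac{\left(72 - 54\right) \frac{1}{-15 - 35}}{3} = \frac{18 \frac{1}{-50}}{3} = \frac{18 \left(- \frac{1}{50}\right)}{3} = \frac{1}{3} \left(- \frac{9}{25}\right) = - \frac{3}{25} \approx -0.12$)
$G U = \left(- \frac{3}{25}\right) 411 = - \frac{1233}{25}$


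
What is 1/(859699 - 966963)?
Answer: -1/107264 ≈ -9.3228e-6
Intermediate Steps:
1/(859699 - 966963) = 1/(-107264) = -1/107264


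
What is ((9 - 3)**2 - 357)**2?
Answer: 103041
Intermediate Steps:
((9 - 3)**2 - 357)**2 = (6**2 - 357)**2 = (36 - 357)**2 = (-321)**2 = 103041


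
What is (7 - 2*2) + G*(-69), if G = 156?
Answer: -10761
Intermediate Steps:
(7 - 2*2) + G*(-69) = (7 - 2*2) + 156*(-69) = (7 - 4) - 10764 = 3 - 10764 = -10761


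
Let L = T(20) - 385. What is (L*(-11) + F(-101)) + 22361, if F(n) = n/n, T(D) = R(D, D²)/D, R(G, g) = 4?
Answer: 132974/5 ≈ 26595.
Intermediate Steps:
T(D) = 4/D
L = -1924/5 (L = 4/20 - 385 = 4*(1/20) - 385 = ⅕ - 385 = -1924/5 ≈ -384.80)
F(n) = 1
(L*(-11) + F(-101)) + 22361 = (-1924/5*(-11) + 1) + 22361 = (21164/5 + 1) + 22361 = 21169/5 + 22361 = 132974/5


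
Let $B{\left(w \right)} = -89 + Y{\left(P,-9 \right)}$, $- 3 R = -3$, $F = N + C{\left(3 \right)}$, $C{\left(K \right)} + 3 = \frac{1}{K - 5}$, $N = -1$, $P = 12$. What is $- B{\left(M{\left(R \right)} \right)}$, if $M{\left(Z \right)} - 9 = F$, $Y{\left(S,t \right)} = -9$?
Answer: $98$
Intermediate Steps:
$C{\left(K \right)} = -3 + \frac{1}{-5 + K}$ ($C{\left(K \right)} = -3 + \frac{1}{K - 5} = -3 + \frac{1}{-5 + K}$)
$F = - \frac{9}{2}$ ($F = -1 + \frac{16 - 9}{-5 + 3} = -1 + \frac{16 - 9}{-2} = -1 - \frac{7}{2} = - \frac{9}{2} \approx -4.5$)
$R = 1$ ($R = \left(- \frac{1}{3}\right) \left(-3\right) = 1$)
$M{\left(Z \right)} = \frac{9}{2}$ ($M{\left(Z \right)} = 9 - \frac{9}{2} = \frac{9}{2}$)
$B{\left(w \right)} = -98$ ($B{\left(w \right)} = -89 - 9 = -98$)
$- B{\left(M{\left(R \right)} \right)} = \left(-1\right) \left(-98\right) = 98$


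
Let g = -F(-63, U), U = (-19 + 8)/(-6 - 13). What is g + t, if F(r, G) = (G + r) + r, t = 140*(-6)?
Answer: -13577/19 ≈ -714.58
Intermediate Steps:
t = -840
U = 11/19 (U = -11/(-19) = -11*(-1/19) = 11/19 ≈ 0.57895)
F(r, G) = G + 2*r
g = 2383/19 (g = -(11/19 + 2*(-63)) = -(11/19 - 126) = -1*(-2383/19) = 2383/19 ≈ 125.42)
g + t = 2383/19 - 840 = -13577/19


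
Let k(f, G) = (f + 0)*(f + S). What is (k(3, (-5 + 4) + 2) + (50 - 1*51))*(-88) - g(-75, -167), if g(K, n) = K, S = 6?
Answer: -2213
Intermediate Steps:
k(f, G) = f*(6 + f) (k(f, G) = (f + 0)*(f + 6) = f*(6 + f))
(k(3, (-5 + 4) + 2) + (50 - 1*51))*(-88) - g(-75, -167) = (3*(6 + 3) + (50 - 1*51))*(-88) - 1*(-75) = (3*9 + (50 - 51))*(-88) + 75 = (27 - 1)*(-88) + 75 = 26*(-88) + 75 = -2288 + 75 = -2213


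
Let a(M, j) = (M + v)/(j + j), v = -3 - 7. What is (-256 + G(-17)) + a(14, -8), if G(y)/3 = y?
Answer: -1229/4 ≈ -307.25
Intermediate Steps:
G(y) = 3*y
v = -10
a(M, j) = (-10 + M)/(2*j) (a(M, j) = (M - 10)/(j + j) = (-10 + M)/((2*j)) = (-10 + M)*(1/(2*j)) = (-10 + M)/(2*j))
(-256 + G(-17)) + a(14, -8) = (-256 + 3*(-17)) + (½)*(-10 + 14)/(-8) = (-256 - 51) + (½)*(-⅛)*4 = -307 - ¼ = -1229/4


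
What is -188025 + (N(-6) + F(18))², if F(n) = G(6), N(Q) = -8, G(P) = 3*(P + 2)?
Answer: -187769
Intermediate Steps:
G(P) = 6 + 3*P (G(P) = 3*(2 + P) = 6 + 3*P)
F(n) = 24 (F(n) = 6 + 3*6 = 6 + 18 = 24)
-188025 + (N(-6) + F(18))² = -188025 + (-8 + 24)² = -188025 + 16² = -188025 + 256 = -187769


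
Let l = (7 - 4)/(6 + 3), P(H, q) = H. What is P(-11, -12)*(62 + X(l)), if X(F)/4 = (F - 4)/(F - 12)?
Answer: -24354/35 ≈ -695.83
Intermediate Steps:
l = 1/3 (l = 3/9 = 3*(1/9) = 1/3 ≈ 0.33333)
X(F) = 4*(-4 + F)/(-12 + F) (X(F) = 4*((F - 4)/(F - 12)) = 4*((-4 + F)/(-12 + F)) = 4*(-4 + F)/(-12 + F))
P(-11, -12)*(62 + X(l)) = -11*(62 + 4*(-4 + 1/3)/(-12 + 1/3)) = -11*(62 + 4*(-11/3)/(-35/3)) = -11*(62 + 4*(-3/35)*(-11/3)) = -11*(62 + 44/35) = -11*2214/35 = -24354/35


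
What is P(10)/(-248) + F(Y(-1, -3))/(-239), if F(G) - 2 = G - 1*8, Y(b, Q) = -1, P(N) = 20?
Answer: -761/14818 ≈ -0.051356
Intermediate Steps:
F(G) = -6 + G (F(G) = 2 + (G - 1*8) = 2 + (G - 8) = 2 + (-8 + G) = -6 + G)
P(10)/(-248) + F(Y(-1, -3))/(-239) = 20/(-248) + (-6 - 1)/(-239) = 20*(-1/248) - 7*(-1/239) = -5/62 + 7/239 = -761/14818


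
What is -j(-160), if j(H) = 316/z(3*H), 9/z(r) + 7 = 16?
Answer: -316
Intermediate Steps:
z(r) = 1 (z(r) = 9/(-7 + 16) = 9/9 = 9*(⅑) = 1)
j(H) = 316 (j(H) = 316/1 = 316*1 = 316)
-j(-160) = -1*316 = -316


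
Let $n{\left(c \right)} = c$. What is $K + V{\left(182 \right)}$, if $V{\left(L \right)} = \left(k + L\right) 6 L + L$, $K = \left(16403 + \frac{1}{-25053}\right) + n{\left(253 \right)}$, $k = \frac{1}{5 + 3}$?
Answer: $\frac{10808791159}{50106} \approx 2.1572 \cdot 10^{5}$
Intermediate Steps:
$k = \frac{1}{8} \approx 0.125$
$K = \frac{417282767}{25053}$ ($K = \left(16403 + \frac{1}{-25053}\right) + 253 = \left(16403 - \frac{1}{25053}\right) + 253 = \frac{410944358}{25053} + 253 = \frac{417282767}{25053} \approx 16656.0$)
$V{\left(L \right)} = L + L \left(\frac{3}{4} + 6 L\right)$ ($V{\left(L \right)} = \left(\frac{1}{8} + L\right) 6 L + L = \left(\frac{3}{4} + 6 L\right) L + L = L \left(\frac{3}{4} + 6 L\right) + L = L + L \left(\frac{3}{4} + 6 L\right)$)
$K + V{\left(182 \right)} = \frac{417282767}{25053} + \frac{1}{4} \cdot 182 \left(7 + 24 \cdot 182\right) = \frac{417282767}{25053} + \frac{1}{4} \cdot 182 \left(7 + 4368\right) = \frac{417282767}{25053} + \frac{1}{4} \cdot 182 \cdot 4375 = \frac{417282767}{25053} + \frac{398125}{2} = \frac{10808791159}{50106}$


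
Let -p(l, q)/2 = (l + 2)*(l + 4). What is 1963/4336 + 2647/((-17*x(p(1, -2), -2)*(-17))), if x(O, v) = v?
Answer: -5171389/1253104 ≈ -4.1269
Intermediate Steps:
p(l, q) = -2*(2 + l)*(4 + l) (p(l, q) = -2*(l + 2)*(l + 4) = -2*(2 + l)*(4 + l))
1963/4336 + 2647/((-17*x(p(1, -2), -2)*(-17))) = 1963/4336 + 2647/((-17*(-2)*(-17))) = 1963*(1/4336) + 2647/((34*(-17))) = 1963/4336 + 2647/(-578) = 1963/4336 + 2647*(-1/578) = 1963/4336 - 2647/578 = -5171389/1253104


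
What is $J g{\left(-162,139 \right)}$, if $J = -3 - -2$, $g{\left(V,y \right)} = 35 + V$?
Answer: $127$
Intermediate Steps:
$J = -1$ ($J = -3 + 2 = -1$)
$J g{\left(-162,139 \right)} = - (35 - 162) = \left(-1\right) \left(-127\right) = 127$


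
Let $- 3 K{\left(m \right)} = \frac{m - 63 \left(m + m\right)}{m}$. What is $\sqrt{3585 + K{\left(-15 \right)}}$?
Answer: $\frac{8 \sqrt{510}}{3} \approx 60.222$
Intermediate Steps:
$K{\left(m \right)} = \frac{125}{3}$ ($K{\left(m \right)} = - \frac{\frac{1}{m} \left(m - 63 \left(m + m\right)\right)}{3} = - \frac{\frac{1}{m} \left(m - 63 \cdot 2 m\right)}{3} = - \frac{\frac{1}{m} \left(m - 126 m\right)}{3} = - \frac{\frac{1}{m} \left(- 125 m\right)}{3} = \left(- \frac{1}{3}\right) \left(-125\right) = \frac{125}{3}$)
$\sqrt{3585 + K{\left(-15 \right)}} = \sqrt{3585 + \frac{125}{3}} = \sqrt{\frac{10880}{3}} = \frac{8 \sqrt{510}}{3}$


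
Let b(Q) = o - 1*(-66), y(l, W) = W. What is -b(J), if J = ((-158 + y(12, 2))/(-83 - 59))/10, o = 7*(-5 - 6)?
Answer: 11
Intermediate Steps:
o = -77 (o = 7*(-11) = -77)
J = 39/355 (J = ((-158 + 2)/(-83 - 59))/10 = -156/(-142)*(1/10) = -156*(-1/142)*(1/10) = (78/71)*(1/10) = 39/355 ≈ 0.10986)
b(Q) = -11 (b(Q) = -77 - 1*(-66) = -77 + 66 = -11)
-b(J) = -1*(-11) = 11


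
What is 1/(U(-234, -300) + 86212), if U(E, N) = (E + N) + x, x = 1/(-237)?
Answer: 237/20305685 ≈ 1.1672e-5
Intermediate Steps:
x = -1/237 ≈ -0.0042194
U(E, N) = -1/237 + E + N (U(E, N) = (E + N) - 1/237 = -1/237 + E + N)
1/(U(-234, -300) + 86212) = 1/((-1/237 - 234 - 300) + 86212) = 1/(-126559/237 + 86212) = 1/(20305685/237) = 237/20305685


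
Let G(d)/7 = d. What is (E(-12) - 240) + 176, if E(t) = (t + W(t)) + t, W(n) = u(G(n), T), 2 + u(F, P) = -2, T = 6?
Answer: -92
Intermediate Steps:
G(d) = 7*d
u(F, P) = -4 (u(F, P) = -2 - 2 = -4)
W(n) = -4
E(t) = -4 + 2*t (E(t) = (t - 4) + t = (-4 + t) + t = -4 + 2*t)
(E(-12) - 240) + 176 = ((-4 + 2*(-12)) - 240) + 176 = ((-4 - 24) - 240) + 176 = (-28 - 240) + 176 = -268 + 176 = -92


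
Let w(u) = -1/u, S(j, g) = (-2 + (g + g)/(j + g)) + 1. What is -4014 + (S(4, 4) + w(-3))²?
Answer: -36125/9 ≈ -4013.9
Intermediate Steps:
S(j, g) = -1 + 2*g/(g + j) (S(j, g) = (-2 + (2*g)/(g + j)) + 1 = (-2 + 2*g/(g + j)) + 1 = -1 + 2*g/(g + j))
-4014 + (S(4, 4) + w(-3))² = -4014 + ((4 - 1*4)/(4 + 4) - 1/(-3))² = -4014 + ((4 - 4)/8 - 1*(-⅓))² = -4014 + ((⅛)*0 + ⅓)² = -4014 + (0 + ⅓)² = -4014 + (⅓)² = -4014 + ⅑ = -36125/9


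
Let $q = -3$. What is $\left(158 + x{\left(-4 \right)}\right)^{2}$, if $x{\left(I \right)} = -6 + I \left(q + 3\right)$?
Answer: $23104$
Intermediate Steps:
$x{\left(I \right)} = -6$ ($x{\left(I \right)} = -6 + I \left(-3 + 3\right) = -6 + I 0 = -6 + 0 = -6$)
$\left(158 + x{\left(-4 \right)}\right)^{2} = \left(158 - 6\right)^{2} = 152^{2} = 23104$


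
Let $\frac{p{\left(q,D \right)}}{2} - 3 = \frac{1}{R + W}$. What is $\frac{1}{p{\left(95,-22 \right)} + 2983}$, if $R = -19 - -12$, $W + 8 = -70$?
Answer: $\frac{85}{254063} \approx 0.00033456$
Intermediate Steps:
$W = -78$ ($W = -8 - 70 = -78$)
$R = -7$ ($R = -19 + 12 = -7$)
$p{\left(q,D \right)} = \frac{508}{85}$ ($p{\left(q,D \right)} = 6 + \frac{2}{-7 - 78} = 6 + \frac{2}{-85} = 6 + 2 \left(- \frac{1}{85}\right) = 6 - \frac{2}{85} = \frac{508}{85}$)
$\frac{1}{p{\left(95,-22 \right)} + 2983} = \frac{1}{\frac{508}{85} + 2983} = \frac{1}{\frac{254063}{85}} = \frac{85}{254063}$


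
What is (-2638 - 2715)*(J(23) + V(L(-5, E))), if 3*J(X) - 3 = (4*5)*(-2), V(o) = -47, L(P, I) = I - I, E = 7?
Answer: 952834/3 ≈ 3.1761e+5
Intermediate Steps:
L(P, I) = 0
J(X) = -37/3 (J(X) = 1 + ((4*5)*(-2))/3 = 1 + (20*(-2))/3 = 1 + (1/3)*(-40) = 1 - 40/3 = -37/3)
(-2638 - 2715)*(J(23) + V(L(-5, E))) = (-2638 - 2715)*(-37/3 - 47) = -5353*(-178/3) = 952834/3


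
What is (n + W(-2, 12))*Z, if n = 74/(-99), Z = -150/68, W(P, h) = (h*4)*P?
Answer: 119725/561 ≈ 213.41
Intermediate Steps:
W(P, h) = 4*P*h (W(P, h) = (4*h)*P = 4*P*h)
Z = -75/34 (Z = -150*1/68 = -75/34 ≈ -2.2059)
n = -74/99 (n = 74*(-1/99) = -74/99 ≈ -0.74747)
(n + W(-2, 12))*Z = (-74/99 + 4*(-2)*12)*(-75/34) = (-74/99 - 96)*(-75/34) = -9578/99*(-75/34) = 119725/561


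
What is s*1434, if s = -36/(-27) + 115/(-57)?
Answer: -18642/19 ≈ -981.16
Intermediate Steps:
s = -13/19 (s = -36*(-1/27) + 115*(-1/57) = 4/3 - 115/57 = -13/19 ≈ -0.68421)
s*1434 = -13/19*1434 = -18642/19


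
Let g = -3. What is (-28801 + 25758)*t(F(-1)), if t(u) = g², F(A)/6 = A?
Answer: -27387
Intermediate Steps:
F(A) = 6*A
t(u) = 9 (t(u) = (-3)² = 9)
(-28801 + 25758)*t(F(-1)) = (-28801 + 25758)*9 = -3043*9 = -27387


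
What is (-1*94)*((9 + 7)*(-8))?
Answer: 12032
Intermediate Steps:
(-1*94)*((9 + 7)*(-8)) = -1504*(-8) = -94*(-128) = 12032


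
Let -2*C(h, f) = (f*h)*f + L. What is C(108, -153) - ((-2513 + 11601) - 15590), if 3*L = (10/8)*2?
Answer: -15091013/12 ≈ -1.2576e+6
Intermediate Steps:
L = 5/6 (L = ((10/8)*2)/3 = ((10*(1/8))*2)/3 = ((5/4)*2)/3 = (1/3)*(5/2) = 5/6 ≈ 0.83333)
C(h, f) = -5/12 - h*f**2/2 (C(h, f) = -((f*h)*f + 5/6)/2 = -(h*f**2 + 5/6)/2 = -(5/6 + h*f**2)/2 = -5/12 - h*f**2/2)
C(108, -153) - ((-2513 + 11601) - 15590) = (-5/12 - 1/2*108*(-153)**2) - ((-2513 + 11601) - 15590) = (-5/12 - 1/2*108*23409) - (9088 - 15590) = (-5/12 - 1264086) - 1*(-6502) = -15169037/12 + 6502 = -15091013/12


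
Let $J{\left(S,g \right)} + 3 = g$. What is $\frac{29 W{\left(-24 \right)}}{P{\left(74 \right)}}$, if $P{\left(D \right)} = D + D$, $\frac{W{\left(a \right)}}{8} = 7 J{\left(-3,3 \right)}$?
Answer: $0$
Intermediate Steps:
$J{\left(S,g \right)} = -3 + g$
$W{\left(a \right)} = 0$ ($W{\left(a \right)} = 8 \cdot 7 \left(-3 + 3\right) = 8 \cdot 7 \cdot 0 = 8 \cdot 0 = 0$)
$P{\left(D \right)} = 2 D$
$\frac{29 W{\left(-24 \right)}}{P{\left(74 \right)}} = \frac{29 \cdot 0}{2 \cdot 74} = \frac{0}{148} = 0 \cdot \frac{1}{148} = 0$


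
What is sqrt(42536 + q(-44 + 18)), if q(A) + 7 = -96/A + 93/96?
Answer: sqrt(460044078)/104 ≈ 206.24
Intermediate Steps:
q(A) = -193/32 - 96/A (q(A) = -7 + (-96/A + 93/96) = -7 + (-96/A + 93*(1/96)) = -7 + (-96/A + 31/32) = -7 + (31/32 - 96/A) = -193/32 - 96/A)
sqrt(42536 + q(-44 + 18)) = sqrt(42536 + (-193/32 - 96/(-44 + 18))) = sqrt(42536 + (-193/32 - 96/(-26))) = sqrt(42536 + (-193/32 - 96*(-1/26))) = sqrt(42536 + (-193/32 + 48/13)) = sqrt(42536 - 973/416) = sqrt(17694003/416) = sqrt(460044078)/104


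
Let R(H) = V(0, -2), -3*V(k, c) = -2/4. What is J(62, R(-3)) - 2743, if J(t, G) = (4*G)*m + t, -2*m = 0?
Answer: -2681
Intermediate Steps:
V(k, c) = ⅙ (V(k, c) = -(-2)/(3*4) = -⅓*(-½) = ⅙)
m = 0 (m = -½*0 = 0)
R(H) = ⅙
J(t, G) = t (J(t, G) = (4*G)*0 + t = 0 + t = t)
J(62, R(-3)) - 2743 = 62 - 2743 = -2681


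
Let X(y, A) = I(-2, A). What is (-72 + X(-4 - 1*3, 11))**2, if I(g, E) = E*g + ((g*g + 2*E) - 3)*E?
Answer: 25281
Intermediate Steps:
I(g, E) = E*g + E*(-3 + g**2 + 2*E) (I(g, E) = E*g + ((g**2 + 2*E) - 3)*E = E*g + (-3 + g**2 + 2*E)*E = E*g + E*(-3 + g**2 + 2*E))
X(y, A) = A*(-1 + 2*A) (X(y, A) = A*(-3 - 2 + (-2)**2 + 2*A) = A*(-3 - 2 + 4 + 2*A) = A*(-1 + 2*A))
(-72 + X(-4 - 1*3, 11))**2 = (-72 + 11*(-1 + 2*11))**2 = (-72 + 11*(-1 + 22))**2 = (-72 + 11*21)**2 = (-72 + 231)**2 = 159**2 = 25281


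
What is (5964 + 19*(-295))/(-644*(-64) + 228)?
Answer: 359/41444 ≈ 0.0086623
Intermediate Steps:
(5964 + 19*(-295))/(-644*(-64) + 228) = (5964 - 5605)/(41216 + 228) = 359/41444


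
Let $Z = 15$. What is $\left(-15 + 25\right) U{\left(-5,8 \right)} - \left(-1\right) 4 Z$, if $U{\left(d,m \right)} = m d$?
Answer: $-340$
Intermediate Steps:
$U{\left(d,m \right)} = d m$
$\left(-15 + 25\right) U{\left(-5,8 \right)} - \left(-1\right) 4 Z = \left(-15 + 25\right) \left(\left(-5\right) 8\right) - \left(-1\right) 4 \cdot 15 = 10 \left(-40\right) - \left(-4\right) 15 = -400 - -60 = -400 + 60 = -340$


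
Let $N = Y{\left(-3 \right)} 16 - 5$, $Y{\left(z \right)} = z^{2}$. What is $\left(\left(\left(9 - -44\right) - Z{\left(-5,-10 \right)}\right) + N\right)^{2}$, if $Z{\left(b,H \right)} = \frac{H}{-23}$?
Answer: $\frac{19412836}{529} \approx 36697.0$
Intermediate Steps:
$Z{\left(b,H \right)} = - \frac{H}{23}$ ($Z{\left(b,H \right)} = H \left(- \frac{1}{23}\right) = - \frac{H}{23}$)
$N = 139$ ($N = \left(-3\right)^{2} \cdot 16 - 5 = 9 \cdot 16 - 5 = 144 - 5 = 139$)
$\left(\left(\left(9 - -44\right) - Z{\left(-5,-10 \right)}\right) + N\right)^{2} = \left(\left(\left(9 - -44\right) - \left(- \frac{1}{23}\right) \left(-10\right)\right) + 139\right)^{2} = \left(\left(\left(9 + 44\right) - \frac{10}{23}\right) + 139\right)^{2} = \left(\left(53 - \frac{10}{23}\right) + 139\right)^{2} = \left(\frac{1209}{23} + 139\right)^{2} = \left(\frac{4406}{23}\right)^{2} = \frac{19412836}{529}$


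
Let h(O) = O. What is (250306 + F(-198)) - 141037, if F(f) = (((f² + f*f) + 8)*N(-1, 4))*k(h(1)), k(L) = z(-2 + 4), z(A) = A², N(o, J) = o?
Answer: -204395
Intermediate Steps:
k(L) = 4 (k(L) = (-2 + 4)² = 2² = 4)
F(f) = -32 - 8*f² (F(f) = (((f² + f*f) + 8)*(-1))*4 = (((f² + f²) + 8)*(-1))*4 = ((2*f² + 8)*(-1))*4 = ((8 + 2*f²)*(-1))*4 = (-8 - 2*f²)*4 = -32 - 8*f²)
(250306 + F(-198)) - 141037 = (250306 + (-32 - 8*(-198)²)) - 141037 = (250306 + (-32 - 8*39204)) - 141037 = (250306 + (-32 - 313632)) - 141037 = (250306 - 313664) - 141037 = -63358 - 141037 = -204395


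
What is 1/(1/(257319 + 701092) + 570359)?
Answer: 958411/546638339550 ≈ 1.7533e-6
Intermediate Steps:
1/(1/(257319 + 701092) + 570359) = 1/(1/958411 + 570359) = 1/(546638339550/958411) = 958411/546638339550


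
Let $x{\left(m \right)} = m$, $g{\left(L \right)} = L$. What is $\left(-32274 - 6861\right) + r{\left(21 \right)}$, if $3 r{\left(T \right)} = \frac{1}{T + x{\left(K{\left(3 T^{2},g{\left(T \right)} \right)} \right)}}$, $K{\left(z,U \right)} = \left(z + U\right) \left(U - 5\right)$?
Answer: $- \frac{2527142624}{64575} \approx -39135.0$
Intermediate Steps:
$K{\left(z,U \right)} = \left(-5 + U\right) \left(U + z\right)$ ($K{\left(z,U \right)} = \left(U + z\right) \left(-5 + U\right) = \left(-5 + U\right) \left(U + z\right)$)
$r{\left(T \right)} = \frac{1}{3 \left(- 14 T^{2} - 4 T + 3 T^{3}\right)}$ ($r{\left(T \right)} = \frac{1}{3 \left(T + \left(T^{2} - 5 T - 5 \cdot 3 T^{2} + T 3 T^{2}\right)\right)} = \frac{1}{3 \left(T + \left(T^{2} - 5 T - 15 T^{2} + 3 T^{3}\right)\right)} = \frac{1}{3 \left(T - \left(- 3 T^{3} + 5 T + 14 T^{2}\right)\right)} = \frac{1}{3 \left(- 14 T^{2} - 4 T + 3 T^{3}\right)}$)
$\left(-32274 - 6861\right) + r{\left(21 \right)} = \left(-32274 - 6861\right) + \frac{1}{3 \cdot 21 \left(-4 - 294 + 3 \cdot 21^{2}\right)} = -39135 + \frac{1}{3} \cdot \frac{1}{21} \frac{1}{-4 - 294 + 3 \cdot 441} = -39135 + \frac{1}{3} \cdot \frac{1}{21} \frac{1}{-4 - 294 + 1323} = -39135 + \frac{1}{3} \cdot \frac{1}{21} \cdot \frac{1}{1025} = -39135 + \frac{1}{64575} = - \frac{2527142624}{64575}$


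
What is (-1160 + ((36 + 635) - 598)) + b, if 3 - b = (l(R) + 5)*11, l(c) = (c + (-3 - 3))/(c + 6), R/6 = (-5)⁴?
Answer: -359939/313 ≈ -1150.0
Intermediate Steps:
R = 3750 (R = 6*(-5)⁴ = 6*625 = 3750)
l(c) = (-6 + c)/(6 + c) (l(c) = (c - 6)/(6 + c) = (-6 + c)/(6 + c))
b = -19708/313 (b = 3 - ((-6 + 3750)/(6 + 3750) + 5)*11 = 3 - (3744/3756 + 5)*11 = 3 - ((1/3756)*3744 + 5)*11 = 3 - (312/313 + 5)*11 = 3 - 1877*11/313 = 3 - 1*20647/313 = 3 - 20647/313 = -19708/313 ≈ -62.965)
(-1160 + ((36 + 635) - 598)) + b = (-1160 + ((36 + 635) - 598)) - 19708/313 = (-1160 + (671 - 598)) - 19708/313 = (-1160 + 73) - 19708/313 = -1087 - 19708/313 = -359939/313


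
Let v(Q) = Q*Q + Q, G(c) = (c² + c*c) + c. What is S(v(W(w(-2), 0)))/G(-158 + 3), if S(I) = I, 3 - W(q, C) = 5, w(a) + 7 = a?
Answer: 2/47895 ≈ 4.1758e-5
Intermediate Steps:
w(a) = -7 + a
W(q, C) = -2 (W(q, C) = 3 - 1*5 = 3 - 5 = -2)
G(c) = c + 2*c² (G(c) = (c² + c²) + c = 2*c² + c = c + 2*c²)
v(Q) = Q + Q² (v(Q) = Q² + Q = Q + Q²)
S(v(W(w(-2), 0)))/G(-158 + 3) = (-2*(1 - 2))/(((-158 + 3)*(1 + 2*(-158 + 3)))) = (-2*(-1))/((-155*(1 + 2*(-155)))) = 2/((-155*(1 - 310))) = 2/((-155*(-309))) = 2/47895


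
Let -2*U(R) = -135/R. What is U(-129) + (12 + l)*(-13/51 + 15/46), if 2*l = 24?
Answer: 39853/33626 ≈ 1.1852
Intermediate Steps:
l = 12 (l = (½)*24 = 12)
U(R) = 135/(2*R) (U(R) = -(-135)/(2*R) = 135/(2*R))
U(-129) + (12 + l)*(-13/51 + 15/46) = (135/2)/(-129) + (12 + 12)*(-13/51 + 15/46) = (135/2)*(-1/129) + 24*(-13*1/51 + 15*(1/46)) = -45/86 + 24*(-13/51 + 15/46) = -45/86 + 24*(167/2346) = -45/86 + 668/391 = 39853/33626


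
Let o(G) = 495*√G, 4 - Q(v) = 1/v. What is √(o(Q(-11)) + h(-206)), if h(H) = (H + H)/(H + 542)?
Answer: √(-2163 + 238140*√55)/42 ≈ 31.622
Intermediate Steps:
Q(v) = 4 - 1/v
h(H) = 2*H/(542 + H) (h(H) = (2*H)/(542 + H) = 2*H/(542 + H))
√(o(Q(-11)) + h(-206)) = √(495*√(4 - 1/(-11)) + 2*(-206)/(542 - 206)) = √(495*√(4 - 1*(-1/11)) + 2*(-206)/336) = √(495*√(4 + 1/11) + 2*(-206)*(1/336)) = √(495*√(45/11) - 103/84) = √(495*(3*√55/11) - 103/84) = √(135*√55 - 103/84) = √(-103/84 + 135*√55)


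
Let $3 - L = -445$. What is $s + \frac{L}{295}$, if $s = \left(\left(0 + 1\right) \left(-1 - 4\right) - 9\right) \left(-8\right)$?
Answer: $\frac{33488}{295} \approx 113.52$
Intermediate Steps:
$L = 448$ ($L = 3 - -445 = 3 + 445 = 448$)
$s = 112$ ($s = \left(1 \left(-5\right) - 9\right) \left(-8\right) = \left(-5 - 9\right) \left(-8\right) = \left(-14\right) \left(-8\right) = 112$)
$s + \frac{L}{295} = 112 + \frac{448}{295} = \frac{33488}{295}$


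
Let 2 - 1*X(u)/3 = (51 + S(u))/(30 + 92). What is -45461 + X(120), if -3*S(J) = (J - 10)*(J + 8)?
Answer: -5531583/122 ≈ -45341.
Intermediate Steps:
S(J) = -(-10 + J)*(8 + J)/3 (S(J) = -(J - 10)*(J + 8)/3 = -(-10 + J)*(8 + J)/3)
X(u) = 499/122 - u/61 + u**2/122 (X(u) = 6 - 3*(51 + (80/3 - u**2/3 + 2*u/3))/(30 + 92) = 6 - 3*(233/3 - u**2/3 + 2*u/3)/122 = 6 - 3*(233/366 - u**2/366 + u/183) = 6 + (-233/122 - u/61 + u**2/122) = 499/122 - u/61 + u**2/122)
-45461 + X(120) = -45461 + (499/122 - 1/61*120 + (1/122)*120**2) = -45461 + (499/122 - 120/61 + (1/122)*14400) = -45461 + (499/122 - 120/61 + 7200/61) = -45461 + 14659/122 = -5531583/122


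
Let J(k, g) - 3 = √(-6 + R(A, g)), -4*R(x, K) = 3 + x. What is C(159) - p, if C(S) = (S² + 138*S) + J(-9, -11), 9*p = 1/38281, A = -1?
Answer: 16270726553/344529 + I*√26/2 ≈ 47226.0 + 2.5495*I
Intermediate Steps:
R(x, K) = -¾ - x/4 (R(x, K) = -(3 + x)/4 = -¾ - x/4)
p = 1/344529 (p = (⅑)/38281 = (⅑)*(1/38281) = 1/344529 ≈ 2.9025e-6)
J(k, g) = 3 + I*√26/2 (J(k, g) = 3 + √(-6 + (-¾ - ¼*(-1))) = 3 + √(-6 + (-¾ + ¼)) = 3 + √(-6 - ½) = 3 + √(-13/2) = 3 + I*√26/2)
C(S) = 3 + S² + 138*S + I*√26/2 (C(S) = (S² + 138*S) + (3 + I*√26/2) = 3 + S² + 138*S + I*√26/2)
C(159) - p = (3 + 159² + 138*159 + I*√26/2) - 1*1/344529 = (3 + 25281 + 21942 + I*√26/2) - 1/344529 = (47226 + I*√26/2) - 1/344529 = 16270726553/344529 + I*√26/2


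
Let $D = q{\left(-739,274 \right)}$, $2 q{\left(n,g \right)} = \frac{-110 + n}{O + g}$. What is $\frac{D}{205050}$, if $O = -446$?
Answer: $\frac{283}{23512400} \approx 1.2036 \cdot 10^{-5}$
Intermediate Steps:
$q{\left(n,g \right)} = \frac{-110 + n}{2 \left(-446 + g\right)}$ ($q{\left(n,g \right)} = \frac{\left(-110 + n\right) \frac{1}{-446 + g}}{2} = \frac{\frac{1}{-446 + g} \left(-110 + n\right)}{2} = \frac{-110 + n}{2 \left(-446 + g\right)}$)
$D = \frac{849}{344}$ ($D = \frac{-110 - 739}{2 \left(-446 + 274\right)} = \frac{1}{2} \frac{1}{-172} \left(-849\right) = \frac{1}{2} \left(- \frac{1}{172}\right) \left(-849\right) = \frac{849}{344} \approx 2.468$)
$\frac{D}{205050} = \frac{849}{344 \cdot 205050} = \frac{849}{344} \cdot \frac{1}{205050} = \frac{283}{23512400}$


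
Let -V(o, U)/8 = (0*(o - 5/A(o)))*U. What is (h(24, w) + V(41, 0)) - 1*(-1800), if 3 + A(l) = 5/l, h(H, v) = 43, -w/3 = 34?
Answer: 1843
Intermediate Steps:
w = -102 (w = -3*34 = -102)
A(l) = -3 + 5/l
V(o, U) = 0 (V(o, U) = -8*0*(o - 5/(-3 + 5/o))*U = -0*U = -8*0 = 0)
(h(24, w) + V(41, 0)) - 1*(-1800) = (43 + 0) - 1*(-1800) = 43 + 1800 = 1843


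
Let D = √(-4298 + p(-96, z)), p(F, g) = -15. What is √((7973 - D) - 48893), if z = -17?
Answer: √(-40920 - I*√4313) ≈ 0.162 - 202.29*I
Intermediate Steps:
D = I*√4313 (D = √(-4298 - 15) = √(-4313) = I*√4313 ≈ 65.673*I)
√((7973 - D) - 48893) = √((7973 - I*√4313) - 48893) = √(-40920 - I*√4313)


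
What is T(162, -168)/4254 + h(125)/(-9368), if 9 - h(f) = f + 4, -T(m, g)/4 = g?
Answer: 141787/830239 ≈ 0.17078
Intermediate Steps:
T(m, g) = -4*g
h(f) = 5 - f (h(f) = 9 - (f + 4) = 9 - (4 + f) = 9 + (-4 - f) = 5 - f)
T(162, -168)/4254 + h(125)/(-9368) = -4*(-168)/4254 + (5 - 1*125)/(-9368) = 672*(1/4254) + (5 - 125)*(-1/9368) = 112/709 - 120*(-1/9368) = 112/709 + 15/1171 = 141787/830239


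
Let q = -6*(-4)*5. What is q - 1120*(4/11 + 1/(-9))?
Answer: -16120/99 ≈ -162.83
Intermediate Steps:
q = 120 (q = 24*5 = 120)
q - 1120*(4/11 + 1/(-9)) = 120 - 1120*(4/11 + 1/(-9)) = 120 - 1120*(4*(1/11) + 1*(-⅑)) = 120 - 1120*(4/11 - ⅑) = 120 - 1120*25/99 = 120 - 224*125/99 = 120 - 28000/99 = -16120/99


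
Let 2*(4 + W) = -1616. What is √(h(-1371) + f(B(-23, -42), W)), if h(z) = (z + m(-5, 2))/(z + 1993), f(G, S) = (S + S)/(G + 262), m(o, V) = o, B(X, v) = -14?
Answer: I*√814288501/9641 ≈ 2.9598*I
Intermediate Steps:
W = -812 (W = -4 + (½)*(-1616) = -4 - 808 = -812)
f(G, S) = 2*S/(262 + G) (f(G, S) = (2*S)/(262 + G) = 2*S/(262 + G))
h(z) = (-5 + z)/(1993 + z) (h(z) = (z - 5)/(z + 1993) = (-5 + z)/(1993 + z))
√(h(-1371) + f(B(-23, -42), W)) = √((-5 - 1371)/(1993 - 1371) + 2*(-812)/(262 - 14)) = √(-1376/622 + 2*(-812)/248) = √((1/622)*(-1376) + 2*(-812)*(1/248)) = √(-688/311 - 203/31) = √(-84461/9641) = I*√814288501/9641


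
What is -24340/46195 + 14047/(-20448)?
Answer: -229321097/188919072 ≈ -1.2139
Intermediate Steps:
-24340/46195 + 14047/(-20448) = -24340*1/46195 + 14047*(-1/20448) = -4868/9239 - 14047/20448 = -229321097/188919072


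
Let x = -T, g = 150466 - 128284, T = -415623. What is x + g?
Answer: 437805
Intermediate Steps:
g = 22182
x = 415623 (x = -1*(-415623) = 415623)
x + g = 415623 + 22182 = 437805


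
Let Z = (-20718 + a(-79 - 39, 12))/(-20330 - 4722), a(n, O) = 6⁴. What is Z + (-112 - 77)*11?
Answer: -26031843/12526 ≈ -2078.2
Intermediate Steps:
a(n, O) = 1296
Z = 9711/12526 (Z = (-20718 + 1296)/(-20330 - 4722) = -19422/(-25052) = -19422*(-1/25052) = 9711/12526 ≈ 0.77527)
Z + (-112 - 77)*11 = 9711/12526 + (-112 - 77)*11 = 9711/12526 - 189*11 = 9711/12526 - 2079 = -26031843/12526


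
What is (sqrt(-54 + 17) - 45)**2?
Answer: (45 - I*sqrt(37))**2 ≈ 1988.0 - 547.45*I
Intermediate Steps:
(sqrt(-54 + 17) - 45)**2 = (sqrt(-37) - 45)**2 = (I*sqrt(37) - 45)**2 = (-45 + I*sqrt(37))**2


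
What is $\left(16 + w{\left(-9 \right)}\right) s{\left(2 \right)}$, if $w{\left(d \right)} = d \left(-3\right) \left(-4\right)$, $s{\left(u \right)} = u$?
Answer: $-184$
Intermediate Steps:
$w{\left(d \right)} = 12 d$ ($w{\left(d \right)} = - 3 d \left(-4\right) = 12 d$)
$\left(16 + w{\left(-9 \right)}\right) s{\left(2 \right)} = \left(16 + 12 \left(-9\right)\right) 2 = \left(16 - 108\right) 2 = \left(-92\right) 2 = -184$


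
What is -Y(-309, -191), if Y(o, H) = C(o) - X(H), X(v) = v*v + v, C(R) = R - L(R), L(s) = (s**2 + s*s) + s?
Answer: 227252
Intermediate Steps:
L(s) = s + 2*s**2 (L(s) = (s**2 + s**2) + s = 2*s**2 + s = s + 2*s**2)
C(R) = R - R*(1 + 2*R)
X(v) = v + v**2 (X(v) = v**2 + v = v + v**2)
Y(o, H) = -2*o**2 - H*(1 + H)
-Y(-309, -191) = -(-1*(-191) - 1*(-191)**2 - 2*(-309)**2) = -(191 - 1*36481 - 2*95481) = -(191 - 36481 - 190962) = -1*(-227252) = 227252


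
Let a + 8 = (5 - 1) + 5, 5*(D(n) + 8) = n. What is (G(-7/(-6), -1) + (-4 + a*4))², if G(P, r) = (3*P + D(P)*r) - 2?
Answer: 19321/225 ≈ 85.871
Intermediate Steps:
D(n) = -8 + n/5
a = 1 (a = -8 + ((5 - 1) + 5) = -8 + (4 + 5) = -8 + 9 = 1)
G(P, r) = -2 + 3*P + r*(-8 + P/5) (G(P, r) = (3*P + (-8 + P/5)*r) - 2 = (3*P + r*(-8 + P/5)) - 2 = -2 + 3*P + r*(-8 + P/5))
(G(-7/(-6), -1) + (-4 + a*4))² = ((-2 + 3*(-7/(-6)) + (⅕)*(-1)*(-40 - 7/(-6))) + (-4 + 1*4))² = ((-2 + 3*(-7*(-⅙)) + (⅕)*(-1)*(-40 - 7*(-⅙))) + (-4 + 4))² = ((-2 + 3*(7/6) + (⅕)*(-1)*(-40 + 7/6)) + 0)² = ((-2 + 7/2 + (⅕)*(-1)*(-233/6)) + 0)² = ((-2 + 7/2 + 233/30) + 0)² = (139/15 + 0)² = (139/15)² = 19321/225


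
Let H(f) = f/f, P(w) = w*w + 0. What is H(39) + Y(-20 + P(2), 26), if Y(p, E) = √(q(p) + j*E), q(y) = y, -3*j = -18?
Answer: 1 + 2*√35 ≈ 12.832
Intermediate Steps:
j = 6 (j = -⅓*(-18) = 6)
P(w) = w² (P(w) = w² + 0 = w²)
Y(p, E) = √(p + 6*E)
H(f) = 1
H(39) + Y(-20 + P(2), 26) = 1 + √((-20 + 2²) + 6*26) = 1 + √((-20 + 4) + 156) = 1 + √(-16 + 156) = 1 + √140 = 1 + 2*√35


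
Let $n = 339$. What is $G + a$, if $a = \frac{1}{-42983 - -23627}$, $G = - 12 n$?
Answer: $- \frac{78740209}{19356} \approx -4068.0$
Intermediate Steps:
$G = -4068$ ($G = \left(-12\right) 339 = -4068$)
$a = - \frac{1}{19356}$ ($a = \frac{1}{-42983 + \left(-179 + 23806\right)} = \frac{1}{-42983 + 23627} = \frac{1}{-19356} = - \frac{1}{19356} \approx -5.1664 \cdot 10^{-5}$)
$G + a = -4068 - \frac{1}{19356} = - \frac{78740209}{19356}$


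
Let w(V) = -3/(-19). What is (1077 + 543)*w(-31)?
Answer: 4860/19 ≈ 255.79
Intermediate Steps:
w(V) = 3/19 (w(V) = -3*(-1/19) = 3/19)
(1077 + 543)*w(-31) = (1077 + 543)*(3/19) = 1620*(3/19) = 4860/19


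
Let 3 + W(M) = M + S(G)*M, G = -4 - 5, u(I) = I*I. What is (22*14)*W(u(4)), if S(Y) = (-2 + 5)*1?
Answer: 18788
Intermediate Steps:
u(I) = I²
G = -9
S(Y) = 3 (S(Y) = 3*1 = 3)
W(M) = -3 + 4*M (W(M) = -3 + (M + 3*M) = -3 + 4*M)
(22*14)*W(u(4)) = (22*14)*(-3 + 4*4²) = 308*(-3 + 4*16) = 308*(-3 + 64) = 308*61 = 18788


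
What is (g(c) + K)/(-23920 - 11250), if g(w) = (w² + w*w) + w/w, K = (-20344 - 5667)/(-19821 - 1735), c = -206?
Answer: -1829548399/758124520 ≈ -2.4133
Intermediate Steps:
K = 26011/21556 (K = -26011/(-21556) = -26011*(-1/21556) = 26011/21556 ≈ 1.2067)
g(w) = 1 + 2*w² (g(w) = (w² + w²) + 1 = 2*w² + 1 = 1 + 2*w²)
(g(c) + K)/(-23920 - 11250) = ((1 + 2*(-206)²) + 26011/21556)/(-23920 - 11250) = ((1 + 2*42436) + 26011/21556)/(-35170) = ((1 + 84872) + 26011/21556)*(-1/35170) = (84873 + 26011/21556)*(-1/35170) = (1829548399/21556)*(-1/35170) = -1829548399/758124520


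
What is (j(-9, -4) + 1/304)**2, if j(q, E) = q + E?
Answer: 15610401/92416 ≈ 168.91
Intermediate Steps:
j(q, E) = E + q
(j(-9, -4) + 1/304)**2 = ((-4 - 9) + 1/304)**2 = (-13 + 1/304)**2 = (-3951/304)**2 = 15610401/92416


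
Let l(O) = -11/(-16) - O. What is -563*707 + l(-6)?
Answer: -6368549/16 ≈ -3.9803e+5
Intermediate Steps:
l(O) = 11/16 - O (l(O) = -11*(-1/16) - O = 11/16 - O)
-563*707 + l(-6) = -563*707 + (11/16 - 1*(-6)) = -398041 + (11/16 + 6) = -398041 + 107/16 = -6368549/16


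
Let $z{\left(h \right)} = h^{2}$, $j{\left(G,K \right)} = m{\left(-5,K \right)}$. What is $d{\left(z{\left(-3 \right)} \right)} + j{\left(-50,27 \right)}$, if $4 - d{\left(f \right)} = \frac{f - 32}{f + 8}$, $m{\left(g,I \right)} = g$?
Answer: $\frac{6}{17} \approx 0.35294$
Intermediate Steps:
$j{\left(G,K \right)} = -5$
$d{\left(f \right)} = 4 - \frac{-32 + f}{8 + f}$ ($d{\left(f \right)} = 4 - \frac{f - 32}{f + 8} = 4 - \frac{-32 + f}{8 + f}$)
$d{\left(z{\left(-3 \right)} \right)} + j{\left(-50,27 \right)} = \frac{64 + 3 \left(-3\right)^{2}}{8 + \left(-3\right)^{2}} - 5 = \frac{64 + 3 \cdot 9}{8 + 9} - 5 = \frac{64 + 27}{17} - 5 = \frac{1}{17} \cdot 91 - 5 = \frac{91}{17} - 5 = \frac{6}{17}$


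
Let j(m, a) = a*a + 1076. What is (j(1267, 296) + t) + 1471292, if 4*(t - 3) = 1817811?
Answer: 8057759/4 ≈ 2.0144e+6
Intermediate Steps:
j(m, a) = 1076 + a² (j(m, a) = a² + 1076 = 1076 + a²)
t = 1817823/4 (t = 3 + (¼)*1817811 = 3 + 1817811/4 = 1817823/4 ≈ 4.5446e+5)
(j(1267, 296) + t) + 1471292 = ((1076 + 296²) + 1817823/4) + 1471292 = ((1076 + 87616) + 1817823/4) + 1471292 = (88692 + 1817823/4) + 1471292 = 2172591/4 + 1471292 = 8057759/4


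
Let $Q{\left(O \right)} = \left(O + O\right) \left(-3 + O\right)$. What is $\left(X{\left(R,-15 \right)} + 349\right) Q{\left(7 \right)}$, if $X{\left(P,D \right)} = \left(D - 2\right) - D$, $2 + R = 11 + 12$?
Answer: $19432$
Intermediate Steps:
$R = 21$ ($R = -2 + \left(11 + 12\right) = -2 + 23 = 21$)
$X{\left(P,D \right)} = -2$ ($X{\left(P,D \right)} = \left(-2 + D\right) - D = -2$)
$Q{\left(O \right)} = 2 O \left(-3 + O\right)$
$\left(X{\left(R,-15 \right)} + 349\right) Q{\left(7 \right)} = \left(-2 + 349\right) 2 \cdot 7 \left(-3 + 7\right) = 347 \cdot 2 \cdot 7 \cdot 4 = 347 \cdot 56 = 19432$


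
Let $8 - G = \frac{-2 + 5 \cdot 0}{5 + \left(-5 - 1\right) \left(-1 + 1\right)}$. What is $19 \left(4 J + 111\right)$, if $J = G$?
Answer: $\frac{13737}{5} \approx 2747.4$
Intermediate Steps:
$G = \frac{42}{5}$ ($G = 8 - \frac{-2 + 5 \cdot 0}{5 + \left(-5 - 1\right) \left(-1 + 1\right)} = 8 - \frac{-2 + 0}{5 - 0} = 8 - - \frac{2}{5 + 0} = 8 - - \frac{2}{5} = 8 + \frac{2}{5} = \frac{42}{5} \approx 8.4$)
$J = \frac{42}{5} \approx 8.4$
$19 \left(4 J + 111\right) = 19 \left(4 \cdot \frac{42}{5} + 111\right) = 19 \left(\frac{168}{5} + 111\right) = 19 \cdot \frac{723}{5} = \frac{13737}{5}$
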